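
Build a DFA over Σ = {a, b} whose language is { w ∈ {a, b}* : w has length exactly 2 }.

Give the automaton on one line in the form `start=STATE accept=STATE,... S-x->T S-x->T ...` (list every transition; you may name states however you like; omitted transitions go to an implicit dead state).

Count input length up to 3: every symbol moves from q0 toward q3, which means 'more than 2' and absorbs. Accept from {q2}.
With 4 states:
        a   b  
>  q0   q1  q1 
   q1   q2  q2 
 * q2   q3  q3 
   q3   q3  q3 
(> = start, * = accepting)

start=q0 accept=q2 q0-a->q1 q0-b->q1 q1-a->q2 q1-b->q2 q2-a->q3 q2-b->q3 q3-a->q3 q3-b->q3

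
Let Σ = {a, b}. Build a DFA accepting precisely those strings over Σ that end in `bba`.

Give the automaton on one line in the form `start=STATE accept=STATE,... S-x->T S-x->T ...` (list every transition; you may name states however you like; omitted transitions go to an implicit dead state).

Let each state record the length of the longest suffix of the input read so far that is also a prefix of `bba`. q1 means the last symbol is `b`; q2 means the last 2 symbols are `bb`; q3 means the last 3 symbols are `bba`. Accept only at q3, where the string currently ends in `bba`.
A 4-state machine:
        a   b  
>  q0   q0  q1 
   q1   q0  q2 
   q2   q3  q2 
 * q3   q0  q1 
(> = start, * = accepting)

start=q0 accept=q3 q0-a->q0 q0-b->q1 q1-a->q0 q1-b->q2 q2-a->q3 q2-b->q2 q3-a->q0 q3-b->q1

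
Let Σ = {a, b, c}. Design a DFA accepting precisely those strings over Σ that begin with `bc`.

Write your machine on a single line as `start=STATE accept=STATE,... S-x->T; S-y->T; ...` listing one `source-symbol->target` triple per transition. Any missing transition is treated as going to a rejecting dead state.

start=S0; accept=S2; S0-a->S3; S0-b->S1; S0-c->S3; S1-a->S3; S1-b->S3; S1-c->S2; S2-a->S2; S2-b->S2; S2-c->S2; S3-a->S3; S3-b->S3; S3-c->S3

Walk along `bc` while the input agrees: from S0 take `b` to S1, and so on. Any deviation drops to the rejecting sink S3. Once S2 is reached the prefix is confirmed and every continuation is accepted.
With 4 states:
        a   b   c  
>  S0   S3  S1  S3 
   S1   S3  S3  S2 
 * S2   S2  S2  S2 
   S3   S3  S3  S3 
(> = start, * = accepting)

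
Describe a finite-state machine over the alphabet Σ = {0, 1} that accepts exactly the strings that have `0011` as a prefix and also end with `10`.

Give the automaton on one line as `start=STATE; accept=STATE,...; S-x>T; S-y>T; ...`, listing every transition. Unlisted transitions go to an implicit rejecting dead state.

start=q0; accept=q6; q0-0>q1; q0-1>q2; q1-0>q3; q1-1>q2; q2-0>q2; q2-1>q2; q3-0>q2; q3-1>q4; q4-0>q2; q4-1>q5; q5-0>q6; q5-1>q5; q6-0>q7; q6-1>q5; q7-0>q7; q7-1>q5

Run two small machines in parallel and take their product. The first has 6 states tracking whether the input so far still matches the prefix `0011`; the second has 3 states tracking how much of the suffix `10` has currently been matched. A product state is a pair (one from each), accepting exactly when both do. Equivalent product states are then merged.
With 8 states:
        0   1  
>  q0   q1  q2 
   q1   q3  q2 
   q2   q2  q2 
   q3   q2  q4 
   q4   q2  q5 
   q5   q6  q5 
 * q6   q7  q5 
   q7   q7  q5 
(> = start, * = accepting)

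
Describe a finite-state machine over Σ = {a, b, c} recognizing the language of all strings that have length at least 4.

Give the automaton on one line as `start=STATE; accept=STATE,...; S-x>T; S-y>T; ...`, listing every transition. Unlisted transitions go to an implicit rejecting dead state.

start=q0; accept=q4,q5; q0-a>q1; q0-b>q1; q0-c>q1; q1-a>q2; q1-b>q2; q1-c>q2; q2-a>q3; q2-b>q3; q2-c>q3; q3-a>q4; q3-b>q4; q3-c>q4; q4-a>q5; q4-b>q5; q4-c>q5; q5-a>q5; q5-b>q5; q5-c>q5

We only need to distinguish lengths 0, 1, …, 4, and '>4'. Chain q0 → q1 → q2 → q3 → q4 → q5 on every symbol, with q5 looping. Accepting states: {q4, q5}.
6 states suffice.
        a   b   c  
>  q0   q1  q1  q1 
   q1   q2  q2  q2 
   q2   q3  q3  q3 
   q3   q4  q4  q4 
 * q4   q5  q5  q5 
 * q5   q5  q5  q5 
(> = start, * = accepting)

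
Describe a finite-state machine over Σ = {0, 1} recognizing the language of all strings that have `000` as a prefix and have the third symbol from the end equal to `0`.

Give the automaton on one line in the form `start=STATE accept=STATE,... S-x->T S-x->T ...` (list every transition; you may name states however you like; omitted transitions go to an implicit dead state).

Build one automaton per condition and run them in lockstep. One (5 states) tracks whether the input so far still matches the prefix `000`; the other (15 states) tracks the last 3 symbols read. Each combined state is a pair, one component from each; accept when both components accept.
A 23-state machine:
          0    1  
>  s0     s1   s2 
   s1     s3   s4 
   s2     s5   s6 
   s3     s7   s8 
   s4     s9  s10 
   s5    s11  s12 
   s6    s13  s14 
 * s7     s7  s15 
   s8     s9  s10 
   s9    s11  s12 
   s10   s13  s14 
   s11   s16   s8 
   s12    s9  s10 
   s13   s11  s12 
   s14   s13  s14 
 * s15   s17  s18 
   s16   s16   s8 
 * s17   s19  s20 
 * s18   s21  s22 
   s19    s7  s15 
   s20   s17  s18 
   s21   s19  s20 
   s22   s21  s22 
(> = start, * = accepting)

start=s0 accept=s7,s15,s17,s18 s0-0->s1 s0-1->s2 s1-0->s3 s1-1->s4 s2-0->s5 s2-1->s6 s3-0->s7 s3-1->s8 s4-0->s9 s4-1->s10 s5-0->s11 s5-1->s12 s6-0->s13 s6-1->s14 s7-0->s7 s7-1->s15 s8-0->s9 s8-1->s10 s9-0->s11 s9-1->s12 s10-0->s13 s10-1->s14 s11-0->s16 s11-1->s8 s12-0->s9 s12-1->s10 s13-0->s11 s13-1->s12 s14-0->s13 s14-1->s14 s15-0->s17 s15-1->s18 s16-0->s16 s16-1->s8 s17-0->s19 s17-1->s20 s18-0->s21 s18-1->s22 s19-0->s7 s19-1->s15 s20-0->s17 s20-1->s18 s21-0->s19 s21-1->s20 s22-0->s21 s22-1->s22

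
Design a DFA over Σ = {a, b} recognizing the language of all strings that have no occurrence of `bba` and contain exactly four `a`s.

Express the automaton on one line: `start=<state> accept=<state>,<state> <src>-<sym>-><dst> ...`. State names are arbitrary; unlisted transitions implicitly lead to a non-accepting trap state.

Run two small machines in parallel and take their product. One (4 states) tracks partial matches of the forbidden pattern `bba`; the other (6 states) tracks the count of `a`s, saturating at 5. Each combined state is a pair, one component from each; accept when both components accept. Equivalent product states are then merged.
10 states suffice.
        a   b  
>  s0   s1  s2 
   s1   s3  s4 
   s2   s1  s5 
   s3   s6  s7 
   s4   s3  s5 
   s5   s5  s5 
   s6   s8  s9 
   s7   s6  s5 
 * s8   s5  s8 
   s9   s8  s5 
(> = start, * = accepting)

start=s0 accept=s8 s0-a->s1 s0-b->s2 s1-a->s3 s1-b->s4 s2-a->s1 s2-b->s5 s3-a->s6 s3-b->s7 s4-a->s3 s4-b->s5 s5-a->s5 s5-b->s5 s6-a->s8 s6-b->s9 s7-a->s6 s7-b->s5 s8-a->s5 s8-b->s8 s9-a->s8 s9-b->s5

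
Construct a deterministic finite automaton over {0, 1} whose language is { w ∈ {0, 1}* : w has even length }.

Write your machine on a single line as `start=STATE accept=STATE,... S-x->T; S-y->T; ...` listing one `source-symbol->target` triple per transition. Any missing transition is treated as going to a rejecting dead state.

start=q0; accept=q0; q0-0->q1; q0-1->q1; q1-0->q0; q1-1->q0

Count input length modulo 2: every symbol advances one step around the cycle q0 → q1 → q0. Accept at q0.
2 states suffice.
        0   1  
>* q0   q1  q1 
   q1   q0  q0 
(> = start, * = accepting)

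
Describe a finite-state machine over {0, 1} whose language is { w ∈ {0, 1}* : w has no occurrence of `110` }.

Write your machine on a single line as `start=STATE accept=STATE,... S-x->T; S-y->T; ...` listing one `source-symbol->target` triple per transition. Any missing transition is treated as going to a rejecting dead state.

start=q0; accept=q0,q1,q2; q0-0->q0; q0-1->q1; q1-0->q0; q1-1->q2; q2-0->q3; q2-1->q2; q3-0->q3; q3-1->q3

Track partial matches of the forbidden pattern `110`. State q3 is a dead state reached once `110` has occurred; every other state accepts. q0 means no part of `110` is currently matched.
A 4-state machine:
        0   1  
>* q0   q0  q1 
 * q1   q0  q2 
 * q2   q3  q2 
   q3   q3  q3 
(> = start, * = accepting)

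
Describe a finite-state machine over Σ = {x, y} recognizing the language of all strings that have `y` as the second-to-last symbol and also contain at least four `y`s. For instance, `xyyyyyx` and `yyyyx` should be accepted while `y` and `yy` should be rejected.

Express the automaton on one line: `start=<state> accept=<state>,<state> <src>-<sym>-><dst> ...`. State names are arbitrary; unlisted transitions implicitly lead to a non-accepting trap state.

start=q0 accept=q5,q7 q0-x->q0 q0-y->q1 q1-x->q1 q1-y->q2 q2-x->q2 q2-y->q3 q3-x->q4 q3-y->q5 q4-x->q4 q4-y->q6 q5-x->q7 q5-y->q5 q6-x->q7 q6-y->q5 q7-x->q4 q7-y->q6

Handle the two conditions separately and then intersect. The first has 7 states tracking the last 2 symbols read; the second has 6 states tracking the count of `y`s, saturating at 5. A product state is a pair (one from each), accepting exactly when both do. Equivalent product states are then merged.
An 8-state machine:
        x   y  
>  q0   q0  q1 
   q1   q1  q2 
   q2   q2  q3 
   q3   q4  q5 
   q4   q4  q6 
 * q5   q7  q5 
   q6   q7  q5 
 * q7   q4  q6 
(> = start, * = accepting)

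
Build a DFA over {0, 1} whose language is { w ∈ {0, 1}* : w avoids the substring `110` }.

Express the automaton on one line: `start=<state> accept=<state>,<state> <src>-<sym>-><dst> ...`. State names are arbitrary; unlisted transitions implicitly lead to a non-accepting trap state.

start=q0 accept=q0,q1,q2 q0-0->q0 q0-1->q1 q1-0->q0 q1-1->q2 q2-0->q3 q2-1->q2 q3-0->q3 q3-1->q3

Track partial matches of the forbidden pattern `110`. State q3 is a dead state reached once `110` has occurred; every other state accepts. q0 means no part of `110` is currently matched.
        0   1  
>* q0   q0  q1 
 * q1   q0  q2 
 * q2   q3  q2 
   q3   q3  q3 
(> = start, * = accepting)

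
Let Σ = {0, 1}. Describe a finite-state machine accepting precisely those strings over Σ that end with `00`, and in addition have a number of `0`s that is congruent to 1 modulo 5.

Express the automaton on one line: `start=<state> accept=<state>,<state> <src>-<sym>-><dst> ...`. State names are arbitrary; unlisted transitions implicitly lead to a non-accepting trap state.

start=q0 accept=q6 q0-0->q1 q0-1->q0 q1-0->q2 q1-1->q1 q2-0->q3 q2-1->q2 q3-0->q4 q3-1->q3 q4-0->q5 q4-1->q4 q5-0->q6 q5-1->q0 q6-0->q2 q6-1->q1

Handle the two conditions separately and then intersect. One (3 states) tracks how much of the suffix `00` has currently been matched; the other (5 states) tracks the count of `0`s modulo 5. Each combined state is a pair, one component from each; accept when both components accept. After merging equivalent states the machine shrinks.
With 7 states:
        0   1  
>  q0   q1  q0 
   q1   q2  q1 
   q2   q3  q2 
   q3   q4  q3 
   q4   q5  q4 
   q5   q6  q0 
 * q6   q2  q1 
(> = start, * = accepting)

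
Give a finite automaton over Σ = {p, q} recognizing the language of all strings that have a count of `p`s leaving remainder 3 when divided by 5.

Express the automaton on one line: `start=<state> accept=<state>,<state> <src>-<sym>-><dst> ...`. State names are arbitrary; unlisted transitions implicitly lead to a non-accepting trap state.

start=S0 accept=S3 S0-p->S1 S0-q->S0 S1-p->S2 S1-q->S1 S2-p->S3 S2-q->S2 S3-p->S4 S3-q->S3 S4-p->S0 S4-q->S4

Keep the running count of `p`s modulo 5: each `p` advances along the cycle S0 → S1 → S2 → S3 → S4 → S0 while other symbols loop. Accept at S3.
        p   q  
>  S0   S1  S0 
   S1   S2  S1 
   S2   S3  S2 
 * S3   S4  S3 
   S4   S0  S4 
(> = start, * = accepting)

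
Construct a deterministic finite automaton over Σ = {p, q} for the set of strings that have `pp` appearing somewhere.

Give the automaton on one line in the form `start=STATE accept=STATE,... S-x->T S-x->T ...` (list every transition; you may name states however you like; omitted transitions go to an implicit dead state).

start=A accept=C A-p->B A-q->A B-p->C B-q->A C-p->C C-q->C

Track how much of `pp` has been matched so far: state A is no progress, C is the absorbing accept state reached once `pp` has occurred. Intermediate states record partial matches; on a mismatch, fall back to the longest reusable overlap.
3 states suffice.
       p  q 
>  A   B  A 
   B   C  A 
 * C   C  C 
(> = start, * = accepting)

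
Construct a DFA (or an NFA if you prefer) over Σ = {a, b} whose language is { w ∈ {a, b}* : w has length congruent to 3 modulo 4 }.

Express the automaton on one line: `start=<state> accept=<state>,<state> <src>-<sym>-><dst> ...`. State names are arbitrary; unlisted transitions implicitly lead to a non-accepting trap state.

start=s0 accept=s3 s0-a->s1 s0-b->s1 s1-a->s2 s1-b->s2 s2-a->s3 s2-b->s3 s3-a->s0 s3-b->s0

Count input length modulo 4: every symbol advances one step around the cycle s0 → s1 → s2 → s3 → s0. Accept at s3.
        a   b  
>  s0   s1  s1 
   s1   s2  s2 
   s2   s3  s3 
 * s3   s0  s0 
(> = start, * = accepting)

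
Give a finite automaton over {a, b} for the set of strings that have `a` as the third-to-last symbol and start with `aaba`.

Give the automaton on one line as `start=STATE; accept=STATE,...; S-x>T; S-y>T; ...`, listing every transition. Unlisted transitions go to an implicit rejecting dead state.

start=S0; accept=S16,S19,S20,S21; S0-a>S1; S0-b>S2; S1-a>S3; S1-b>S4; S2-a>S5; S2-b>S6; S3-a>S7; S3-b>S8; S4-a>S9; S4-b>S10; S5-a>S11; S5-b>S12; S6-a>S13; S6-b>S14; S7-a>S7; S7-b>S15; S8-a>S16; S8-b>S10; S9-a>S11; S9-b>S12; S10-a>S13; S10-b>S14; S11-a>S7; S11-b>S15; S12-a>S9; S12-b>S10; S13-a>S11; S13-b>S12; S14-a>S13; S14-b>S14; S15-a>S9; S15-b>S10; S16-a>S17; S16-b>S18; S17-a>S19; S17-b>S20; S18-a>S16; S18-b>S21; S19-a>S19; S19-b>S20; S20-a>S16; S20-b>S21; S21-a>S22; S21-b>S23; S22-a>S17; S22-b>S18; S23-a>S22; S23-b>S23

Handle the two conditions separately and then intersect. The first has 15 states tracking the last 3 symbols read; the second has 6 states tracking whether the input so far still matches the prefix `aaba`. A product state is a pair (one from each), accepting exactly when both do.
24 states suffice.
          a    b  
>  S0     S1   S2 
   S1     S3   S4 
   S2     S5   S6 
   S3     S7   S8 
   S4     S9  S10 
   S5    S11  S12 
   S6    S13  S14 
   S7     S7  S15 
   S8    S16  S10 
   S9    S11  S12 
   S10   S13  S14 
   S11    S7  S15 
   S12    S9  S10 
   S13   S11  S12 
   S14   S13  S14 
   S15    S9  S10 
 * S16   S17  S18 
   S17   S19  S20 
   S18   S16  S21 
 * S19   S19  S20 
 * S20   S16  S21 
 * S21   S22  S23 
   S22   S17  S18 
   S23   S22  S23 
(> = start, * = accepting)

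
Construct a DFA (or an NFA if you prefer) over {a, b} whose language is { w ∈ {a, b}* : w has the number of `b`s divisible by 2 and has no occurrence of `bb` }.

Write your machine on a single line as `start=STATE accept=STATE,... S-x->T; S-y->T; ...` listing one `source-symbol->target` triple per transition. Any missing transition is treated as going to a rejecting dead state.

start=q0; accept=q0,q4; q0-a->q0; q0-b->q1; q1-a->q2; q1-b->q3; q2-a->q2; q2-b->q4; q3-a->q3; q3-b->q3; q4-a->q0; q4-b->q3

Handle the two conditions separately and then intersect. The first has 2 states tracking the count of `b`s modulo 2; the second has 3 states tracking partial matches of the forbidden pattern `bb`. A product state is a pair (one from each), accepting exactly when both do. After merging equivalent states the machine shrinks.
A 5-state machine:
        a   b  
>* q0   q0  q1 
   q1   q2  q3 
   q2   q2  q4 
   q3   q3  q3 
 * q4   q0  q3 
(> = start, * = accepting)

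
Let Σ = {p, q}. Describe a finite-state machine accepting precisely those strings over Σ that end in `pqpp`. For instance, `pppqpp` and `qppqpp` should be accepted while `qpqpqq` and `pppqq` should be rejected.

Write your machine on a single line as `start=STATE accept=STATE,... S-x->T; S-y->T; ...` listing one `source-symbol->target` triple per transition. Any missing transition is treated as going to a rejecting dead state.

Let each state record the length of the longest suffix of the input read so far that is also a prefix of `pqpp`. S1 means the last symbol is `p`; S2 means the last 2 symbols are `pq`; S3 means the last 3 symbols are `pqp`; S4 means the last 4 symbols are `pqpp`. Accept only at S4, where the string currently ends in `pqpp`.
5 states suffice.
        p   q  
>  S0   S1  S0 
   S1   S1  S2 
   S2   S3  S0 
   S3   S4  S2 
 * S4   S1  S2 
(> = start, * = accepting)

start=S0; accept=S4; S0-p->S1; S0-q->S0; S1-p->S1; S1-q->S2; S2-p->S3; S2-q->S0; S3-p->S4; S3-q->S2; S4-p->S1; S4-q->S2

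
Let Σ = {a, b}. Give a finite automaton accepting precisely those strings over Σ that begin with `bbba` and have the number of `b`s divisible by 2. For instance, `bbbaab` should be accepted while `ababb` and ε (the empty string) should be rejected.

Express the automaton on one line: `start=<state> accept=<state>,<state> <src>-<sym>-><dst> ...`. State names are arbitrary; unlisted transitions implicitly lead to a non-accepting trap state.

Build one automaton per condition and run them in lockstep. One (6 states) tracks whether the input so far still matches the prefix `bbba`; the other (2 states) tracks the count of `b`s modulo 2. Each combined state is a pair, one component from each; accept when both components accept. After merging equivalent states the machine shrinks.
7 states suffice.
        a   b  
>  q0   q1  q2 
   q1   q1  q1 
   q2   q1  q3 
   q3   q1  q4 
   q4   q5  q1 
   q5   q5  q6 
 * q6   q6  q5 
(> = start, * = accepting)

start=q0 accept=q6 q0-a->q1 q0-b->q2 q1-a->q1 q1-b->q1 q2-a->q1 q2-b->q3 q3-a->q1 q3-b->q4 q4-a->q5 q4-b->q1 q5-a->q5 q5-b->q6 q6-a->q6 q6-b->q5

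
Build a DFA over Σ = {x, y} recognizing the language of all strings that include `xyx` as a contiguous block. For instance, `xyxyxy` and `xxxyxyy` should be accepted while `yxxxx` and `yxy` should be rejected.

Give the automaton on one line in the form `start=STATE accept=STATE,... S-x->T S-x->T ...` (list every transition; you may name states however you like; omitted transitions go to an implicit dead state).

States S0..S2 record the length of the longest prefix of `xyx` that matches the current input suffix. Reaching S3 means `xyx` has been seen, and we stay there forever. Accept from S3.
With 4 states:
        x   y  
>  S0   S1  S0 
   S1   S1  S2 
   S2   S3  S0 
 * S3   S3  S3 
(> = start, * = accepting)

start=S0 accept=S3 S0-x->S1 S0-y->S0 S1-x->S1 S1-y->S2 S2-x->S3 S2-y->S0 S3-x->S3 S3-y->S3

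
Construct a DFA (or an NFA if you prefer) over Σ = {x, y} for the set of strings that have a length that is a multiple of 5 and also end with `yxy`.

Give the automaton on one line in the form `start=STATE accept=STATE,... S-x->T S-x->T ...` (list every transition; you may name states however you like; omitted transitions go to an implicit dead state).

Handle the two conditions separately and then intersect. The first has 5 states tracking the input length modulo 5; the second has 4 states tracking how much of the suffix `yxy` has currently been matched. A product state is a pair (one from each), accepting exactly when both do. Minimizing collapses redundant product states.
        x   y  
>  s0   s1  s1 
   s1   s2  s2 
   s2   s3  s4 
   s3   s5  s5 
   s4   s6  s5 
   s5   s0  s0 
   s6   s0  s7 
 * s7   s1  s1 
(> = start, * = accepting)

start=s0 accept=s7 s0-x->s1 s0-y->s1 s1-x->s2 s1-y->s2 s2-x->s3 s2-y->s4 s3-x->s5 s3-y->s5 s4-x->s6 s4-y->s5 s5-x->s0 s5-y->s0 s6-x->s0 s6-y->s7 s7-x->s1 s7-y->s1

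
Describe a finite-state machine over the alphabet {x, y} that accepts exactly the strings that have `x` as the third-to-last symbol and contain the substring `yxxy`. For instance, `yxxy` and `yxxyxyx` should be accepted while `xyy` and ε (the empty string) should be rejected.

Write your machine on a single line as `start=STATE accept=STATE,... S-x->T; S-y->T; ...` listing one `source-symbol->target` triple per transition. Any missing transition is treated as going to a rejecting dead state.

start=s0; accept=s4,s5,s6,s11; s0-x->s0; s0-y->s1; s1-x->s2; s1-y->s1; s2-x->s3; s2-y->s1; s3-x->s0; s3-y->s4; s4-x->s5; s4-y->s6; s5-x->s7; s5-y->s8; s6-x->s9; s6-y->s10; s7-x->s11; s7-y->s4; s8-x->s5; s8-y->s6; s9-x->s7; s9-y->s8; s10-x->s9; s10-y->s10; s11-x->s11; s11-y->s4

Handle the two conditions separately and then intersect. One (15 states) tracks the last 3 symbols read; the other (5 states) tracks whether and how much of `yxxy` has been seen. Each combined state is a pair, one component from each; accept when both components accept. Minimizing collapses redundant product states.
12 states suffice.
          x    y  
>  s0     s0   s1 
   s1     s2   s1 
   s2     s3   s1 
   s3     s0   s4 
 * s4     s5   s6 
 * s5     s7   s8 
 * s6     s9  s10 
   s7    s11   s4 
   s8     s5   s6 
   s9     s7   s8 
   s10    s9  s10 
 * s11   s11   s4 
(> = start, * = accepting)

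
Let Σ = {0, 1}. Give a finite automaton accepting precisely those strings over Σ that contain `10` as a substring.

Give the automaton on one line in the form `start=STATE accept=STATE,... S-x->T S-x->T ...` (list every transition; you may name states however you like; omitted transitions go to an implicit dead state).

Track how much of `10` has been matched so far: state S0 is no progress, S2 is the absorbing accept state reached once `10` has occurred. Intermediate states record partial matches; on a mismatch, fall back to the longest reusable overlap.
A 3-state machine:
        0   1  
>  S0   S0  S1 
   S1   S2  S1 
 * S2   S2  S2 
(> = start, * = accepting)

start=S0 accept=S2 S0-0->S0 S0-1->S1 S1-0->S2 S1-1->S1 S2-0->S2 S2-1->S2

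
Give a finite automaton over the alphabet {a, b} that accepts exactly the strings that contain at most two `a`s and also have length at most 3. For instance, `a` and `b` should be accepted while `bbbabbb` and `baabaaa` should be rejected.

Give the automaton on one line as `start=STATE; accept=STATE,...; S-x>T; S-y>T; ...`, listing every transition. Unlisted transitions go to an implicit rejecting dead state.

start=q0; accept=q0,q1,q2,q3,q4,q6; q0-a>q1; q0-b>q2; q1-a>q3; q1-b>q4; q2-a>q4; q2-b>q4; q3-a>q5; q3-b>q6; q4-a>q6; q4-b>q6; q5-a>q5; q5-b>q5; q6-a>q5; q6-b>q5

Run two small machines in parallel and take their product. One (4 states) tracks the count of `a`s, saturating at 3; the other (5 states) tracks the input length, saturating at 4. Each combined state is a pair, one component from each; accept when both components accept. After merging equivalent states the machine shrinks.
A 7-state machine:
        a   b  
>* q0   q1  q2 
 * q1   q3  q4 
 * q2   q4  q4 
 * q3   q5  q6 
 * q4   q6  q6 
   q5   q5  q5 
 * q6   q5  q5 
(> = start, * = accepting)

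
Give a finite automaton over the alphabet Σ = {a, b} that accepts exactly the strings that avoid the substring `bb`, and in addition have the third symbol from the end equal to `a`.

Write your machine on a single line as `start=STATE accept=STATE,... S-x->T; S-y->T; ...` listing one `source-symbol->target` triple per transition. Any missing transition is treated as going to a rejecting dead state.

Handle the two conditions separately and then intersect. The first has 3 states tracking partial matches of the forbidden pattern `bb`; the second has 15 states tracking the last 3 symbols read. A product state is a pair (one from each), accepting exactly when both do.
A 20-state machine:
          a    b  
>  S0     S1   S2 
   S1     S3   S4 
   S2     S5   S6 
   S3     S7   S8 
   S4     S9  S10 
   S5    S11  S12 
   S6    S13  S14 
 * S7     S7   S8 
 * S8     S9  S10 
 * S9    S11  S12 
   S10   S13  S14 
   S11    S7   S8 
   S12    S9  S10 
   S13   S15  S16 
   S14   S13  S14 
   S15   S17  S18 
   S16   S19  S10 
   S17   S17  S18 
   S18   S19  S10 
   S19   S15  S16 
(> = start, * = accepting)

start=S0; accept=S7,S8,S9; S0-a->S1; S0-b->S2; S1-a->S3; S1-b->S4; S2-a->S5; S2-b->S6; S3-a->S7; S3-b->S8; S4-a->S9; S4-b->S10; S5-a->S11; S5-b->S12; S6-a->S13; S6-b->S14; S7-a->S7; S7-b->S8; S8-a->S9; S8-b->S10; S9-a->S11; S9-b->S12; S10-a->S13; S10-b->S14; S11-a->S7; S11-b->S8; S12-a->S9; S12-b->S10; S13-a->S15; S13-b->S16; S14-a->S13; S14-b->S14; S15-a->S17; S15-b->S18; S16-a->S19; S16-b->S10; S17-a->S17; S17-b->S18; S18-a->S19; S18-b->S10; S19-a->S15; S19-b->S16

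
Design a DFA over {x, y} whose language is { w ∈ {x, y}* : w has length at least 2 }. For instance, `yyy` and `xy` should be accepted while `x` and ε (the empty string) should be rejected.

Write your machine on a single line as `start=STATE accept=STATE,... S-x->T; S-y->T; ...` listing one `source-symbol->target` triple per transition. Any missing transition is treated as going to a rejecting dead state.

Count input length up to 3: every symbol moves from S0 toward S3, which means 'more than 2' and absorbs. Accept from {S2, S3}.
With 4 states:
        x   y  
>  S0   S1  S1 
   S1   S2  S2 
 * S2   S3  S3 
 * S3   S3  S3 
(> = start, * = accepting)

start=S0; accept=S2,S3; S0-x->S1; S0-y->S1; S1-x->S2; S1-y->S2; S2-x->S3; S2-y->S3; S3-x->S3; S3-y->S3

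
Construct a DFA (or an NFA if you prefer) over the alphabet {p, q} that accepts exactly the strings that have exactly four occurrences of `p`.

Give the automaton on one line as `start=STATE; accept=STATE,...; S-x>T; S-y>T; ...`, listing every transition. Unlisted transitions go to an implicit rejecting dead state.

start=S0; accept=S4; S0-p>S1; S0-q>S0; S1-p>S2; S1-q>S1; S2-p>S3; S2-q>S2; S3-p>S4; S3-q>S3; S4-p>S5; S4-q>S4; S5-p>S5; S5-q>S5

Count `p`s, saturating at 5: states S0 through S4 mean 0 through 4 `p`s seen; S5 means more than 4. Each `p` increments (capped at S5); other symbols loop. Accept from {S4}.
A 6-state machine:
        p   q  
>  S0   S1  S0 
   S1   S2  S1 
   S2   S3  S2 
   S3   S4  S3 
 * S4   S5  S4 
   S5   S5  S5 
(> = start, * = accepting)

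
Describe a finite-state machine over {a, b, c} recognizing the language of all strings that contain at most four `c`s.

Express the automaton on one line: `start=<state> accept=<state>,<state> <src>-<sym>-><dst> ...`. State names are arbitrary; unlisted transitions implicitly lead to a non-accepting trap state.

start=s0 accept=s0,s1,s2,s3,s4 s0-a->s0 s0-b->s0 s0-c->s1 s1-a->s1 s1-b->s1 s1-c->s2 s2-a->s2 s2-b->s2 s2-c->s3 s3-a->s3 s3-b->s3 s3-c->s4 s4-a->s4 s4-b->s4 s4-c->s5 s5-a->s5 s5-b->s5 s5-c->s5

Count `c`s, saturating at 5: states s0 through s4 mean 0 through 4 `c`s seen; s5 means more than 4. Each `c` increments (capped at s5); other symbols loop. Accept from {s0, s1, s2, s3, s4}.
6 states suffice.
        a   b   c  
>* s0   s0  s0  s1 
 * s1   s1  s1  s2 
 * s2   s2  s2  s3 
 * s3   s3  s3  s4 
 * s4   s4  s4  s5 
   s5   s5  s5  s5 
(> = start, * = accepting)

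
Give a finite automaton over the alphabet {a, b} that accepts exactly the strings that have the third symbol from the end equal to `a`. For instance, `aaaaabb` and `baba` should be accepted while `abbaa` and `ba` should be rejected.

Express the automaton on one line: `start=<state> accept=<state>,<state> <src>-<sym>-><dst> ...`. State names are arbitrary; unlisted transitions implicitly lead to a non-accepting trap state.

start=q0 accept=q7,q8,q9,q10 q0-a->q1 q0-b->q2 q1-a->q3 q1-b->q4 q2-a->q5 q2-b->q6 q3-a->q7 q3-b->q8 q4-a->q9 q4-b->q10 q5-a->q11 q5-b->q12 q6-a->q13 q6-b->q14 q7-a->q7 q7-b->q8 q8-a->q9 q8-b->q10 q9-a->q11 q9-b->q12 q10-a->q13 q10-b->q14 q11-a->q7 q11-b->q8 q12-a->q9 q12-b->q10 q13-a->q11 q13-b->q12 q14-a->q13 q14-b->q14

Because acceptance depends on a position counted from the end, the machine has to buffer the most recent 3 symbols. Make each state the string of the last up-to-3 symbols read; on input `x` shift the window left and append `x`. Accept when the buffered window has length 3 and begins with `a`.
          a    b  
>  q0     q1   q2 
   q1     q3   q4 
   q2     q5   q6 
   q3     q7   q8 
   q4     q9  q10 
   q5    q11  q12 
   q6    q13  q14 
 * q7     q7   q8 
 * q8     q9  q10 
 * q9    q11  q12 
 * q10   q13  q14 
   q11    q7   q8 
   q12    q9  q10 
   q13   q11  q12 
   q14   q13  q14 
(> = start, * = accepting)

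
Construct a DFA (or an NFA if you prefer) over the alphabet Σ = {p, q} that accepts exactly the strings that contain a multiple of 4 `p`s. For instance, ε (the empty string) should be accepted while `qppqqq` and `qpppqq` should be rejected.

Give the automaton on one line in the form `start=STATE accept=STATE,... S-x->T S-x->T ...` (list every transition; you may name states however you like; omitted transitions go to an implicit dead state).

Keep the running count of `p`s modulo 4: each `p` advances along the cycle A → B → C → D → A while other symbols loop. Accept at A.
4 states suffice.
       p  q 
>* A   B  A 
   B   C  B 
   C   D  C 
   D   A  D 
(> = start, * = accepting)

start=A accept=A A-p->B A-q->A B-p->C B-q->B C-p->D C-q->C D-p->A D-q->D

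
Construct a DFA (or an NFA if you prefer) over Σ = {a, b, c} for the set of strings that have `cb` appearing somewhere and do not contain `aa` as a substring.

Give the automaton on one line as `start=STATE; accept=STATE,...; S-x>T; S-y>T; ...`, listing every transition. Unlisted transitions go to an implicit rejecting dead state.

start=q0; accept=q4,q5; q0-a>q1; q0-b>q0; q0-c>q2; q1-a>q3; q1-b>q0; q1-c>q2; q2-a>q1; q2-b>q4; q2-c>q2; q3-a>q3; q3-b>q3; q3-c>q3; q4-a>q5; q4-b>q4; q4-c>q4; q5-a>q3; q5-b>q4; q5-c>q4

Build one automaton per condition and run them in lockstep. One (3 states) tracks whether and how much of `cb` has been seen; the other (3 states) tracks partial matches of the forbidden pattern `aa`. Each combined state is a pair, one component from each; accept when both components accept. Minimizing collapses redundant product states.
        a   b   c  
>  q0   q1  q0  q2 
   q1   q3  q0  q2 
   q2   q1  q4  q2 
   q3   q3  q3  q3 
 * q4   q5  q4  q4 
 * q5   q3  q4  q4 
(> = start, * = accepting)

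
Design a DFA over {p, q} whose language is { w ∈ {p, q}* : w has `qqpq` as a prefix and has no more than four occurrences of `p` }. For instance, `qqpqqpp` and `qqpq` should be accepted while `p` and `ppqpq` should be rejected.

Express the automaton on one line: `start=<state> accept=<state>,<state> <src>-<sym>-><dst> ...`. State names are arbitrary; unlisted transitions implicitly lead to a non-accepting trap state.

Handle the two conditions separately and then intersect. The first has 6 states tracking whether the input so far still matches the prefix `qqpq`; the second has 6 states tracking the count of `p`s, saturating at 5. A product state is a pair (one from each), accepting exactly when both do. Equivalent product states are then merged.
With 9 states:
        p   q  
>  s0   s1  s2 
   s1   s1  s1 
   s2   s1  s3 
   s3   s4  s1 
   s4   s1  s5 
 * s5   s6  s5 
 * s6   s7  s6 
 * s7   s8  s7 
 * s8   s1  s8 
(> = start, * = accepting)

start=s0 accept=s5,s6,s7,s8 s0-p->s1 s0-q->s2 s1-p->s1 s1-q->s1 s2-p->s1 s2-q->s3 s3-p->s4 s3-q->s1 s4-p->s1 s4-q->s5 s5-p->s6 s5-q->s5 s6-p->s7 s6-q->s6 s7-p->s8 s7-q->s7 s8-p->s1 s8-q->s8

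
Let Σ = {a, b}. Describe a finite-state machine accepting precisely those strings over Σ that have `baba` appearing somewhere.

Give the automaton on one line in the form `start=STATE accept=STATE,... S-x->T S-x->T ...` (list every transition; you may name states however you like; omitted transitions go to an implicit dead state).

start=s0 accept=s4 s0-a->s0 s0-b->s1 s1-a->s2 s1-b->s1 s2-a->s0 s2-b->s3 s3-a->s4 s3-b->s1 s4-a->s4 s4-b->s4

Track how much of `baba` has been matched so far: state s0 is no progress, s4 is the absorbing accept state reached once `baba` has occurred. Intermediate states record partial matches; on a mismatch, fall back to the longest reusable overlap.
A 5-state machine:
        a   b  
>  s0   s0  s1 
   s1   s2  s1 
   s2   s0  s3 
   s3   s4  s1 
 * s4   s4  s4 
(> = start, * = accepting)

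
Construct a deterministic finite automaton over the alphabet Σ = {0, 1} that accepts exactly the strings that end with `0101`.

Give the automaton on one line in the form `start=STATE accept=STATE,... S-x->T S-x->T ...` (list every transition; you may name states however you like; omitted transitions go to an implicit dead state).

start=q0 accept=q4 q0-0->q1 q0-1->q0 q1-0->q1 q1-1->q2 q2-0->q3 q2-1->q0 q3-0->q1 q3-1->q4 q4-0->q3 q4-1->q0

Remember how much of `0101` the current input suffix matches. State q0 means no match yet; q1 means the last symbol is `0`; q2 means the last 2 symbols are `01`; q3 means the last 3 symbols are `010`; q4 means the last 4 symbols are `0101`. Only q4 accepts. On a mismatch, fall back to the longest proper suffix that is still a prefix of `0101`.
With 5 states:
        0   1  
>  q0   q1  q0 
   q1   q1  q2 
   q2   q3  q0 
   q3   q1  q4 
 * q4   q3  q0 
(> = start, * = accepting)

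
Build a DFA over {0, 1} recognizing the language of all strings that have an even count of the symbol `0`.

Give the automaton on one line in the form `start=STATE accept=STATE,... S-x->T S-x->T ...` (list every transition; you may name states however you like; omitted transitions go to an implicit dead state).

start=S0 accept=S0 S0-0->S1 S0-1->S0 S1-0->S0 S1-1->S1

The only thing that matters is how many `0`s have appeared, reduced mod 2. Use one state per residue: S0 for 0, …, S1 for 1. Reading `0` moves to the next residue; anything else stays put. S0 is accepting.
        0   1  
>* S0   S1  S0 
   S1   S0  S1 
(> = start, * = accepting)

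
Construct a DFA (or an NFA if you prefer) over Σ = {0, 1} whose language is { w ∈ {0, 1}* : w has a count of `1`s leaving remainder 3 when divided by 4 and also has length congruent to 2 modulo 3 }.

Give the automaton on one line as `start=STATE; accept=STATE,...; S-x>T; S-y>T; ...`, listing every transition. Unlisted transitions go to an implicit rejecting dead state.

Handle the two conditions separately and then intersect. One (4 states) tracks the count of `1`s modulo 4; the other (3 states) tracks the input length modulo 3. Each combined state is a pair, one component from each; accept when both components accept.
A 12-state machine:
          0    1  
>  q0     q1   q2 
   q1     q3   q4 
   q2     q4   q5 
   q3     q0   q6 
   q4     q6   q7 
   q5     q7   q8 
   q6     q2   q9 
   q7     q9  q10 
   q8    q10   q1 
   q9     q5  q11 
   q10   q11   q3 
 * q11    q8   q0 
(> = start, * = accepting)

start=q0; accept=q11; q0-0>q1; q0-1>q2; q1-0>q3; q1-1>q4; q2-0>q4; q2-1>q5; q3-0>q0; q3-1>q6; q4-0>q6; q4-1>q7; q5-0>q7; q5-1>q8; q6-0>q2; q6-1>q9; q7-0>q9; q7-1>q10; q8-0>q10; q8-1>q1; q9-0>q5; q9-1>q11; q10-0>q11; q10-1>q3; q11-0>q8; q11-1>q0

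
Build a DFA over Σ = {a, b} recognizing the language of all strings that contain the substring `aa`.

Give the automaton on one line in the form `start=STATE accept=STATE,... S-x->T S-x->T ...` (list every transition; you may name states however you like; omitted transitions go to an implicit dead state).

start=S0 accept=S2 S0-a->S1 S0-b->S0 S1-a->S2 S1-b->S0 S2-a->S2 S2-b->S2

States S0..S1 record the length of the longest prefix of `aa` that matches the current input suffix. Reaching S2 means `aa` has been seen, and we stay there forever. Accept from S2.
3 states suffice.
        a   b  
>  S0   S1  S0 
   S1   S2  S0 
 * S2   S2  S2 
(> = start, * = accepting)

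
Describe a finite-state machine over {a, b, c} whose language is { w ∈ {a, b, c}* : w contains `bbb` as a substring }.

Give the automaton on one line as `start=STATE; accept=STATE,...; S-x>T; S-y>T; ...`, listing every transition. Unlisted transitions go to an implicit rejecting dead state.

start=q0; accept=q3; q0-a>q0; q0-b>q1; q0-c>q0; q1-a>q0; q1-b>q2; q1-c>q0; q2-a>q0; q2-b>q3; q2-c>q0; q3-a>q3; q3-b>q3; q3-c>q3

States q0..q2 record the length of the longest prefix of `bbb` that matches the current input suffix. Reaching q3 means `bbb` has been seen, and we stay there forever. Accept from q3.
        a   b   c  
>  q0   q0  q1  q0 
   q1   q0  q2  q0 
   q2   q0  q3  q0 
 * q3   q3  q3  q3 
(> = start, * = accepting)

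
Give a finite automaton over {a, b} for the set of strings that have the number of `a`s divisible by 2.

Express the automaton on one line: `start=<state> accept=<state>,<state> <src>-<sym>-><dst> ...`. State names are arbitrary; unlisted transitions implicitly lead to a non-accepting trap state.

Keep the running count of `a`s modulo 2: each `a` advances along the cycle S0 → S1 → S0 while other symbols loop. Accept at S0.
A 2-state machine:
        a   b  
>* S0   S1  S0 
   S1   S0  S1 
(> = start, * = accepting)

start=S0 accept=S0 S0-a->S1 S0-b->S0 S1-a->S0 S1-b->S1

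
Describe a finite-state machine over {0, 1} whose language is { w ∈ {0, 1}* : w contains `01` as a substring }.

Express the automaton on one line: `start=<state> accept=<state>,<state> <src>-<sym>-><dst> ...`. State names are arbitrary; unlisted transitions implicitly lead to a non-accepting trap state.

States S0..S1 record the length of the longest prefix of `01` that matches the current input suffix. Reaching S2 means `01` has been seen, and we stay there forever. Accept from S2.
3 states suffice.
        0   1  
>  S0   S1  S0 
   S1   S1  S2 
 * S2   S2  S2 
(> = start, * = accepting)

start=S0 accept=S2 S0-0->S1 S0-1->S0 S1-0->S1 S1-1->S2 S2-0->S2 S2-1->S2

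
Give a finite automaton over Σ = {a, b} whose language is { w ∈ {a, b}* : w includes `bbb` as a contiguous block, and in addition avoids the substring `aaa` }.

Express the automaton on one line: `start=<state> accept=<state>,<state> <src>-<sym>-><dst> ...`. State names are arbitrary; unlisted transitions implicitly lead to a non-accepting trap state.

Run two small machines in parallel and take their product. The first has 4 states tracking whether and how much of `bbb` has been seen; the second has 4 states tracking partial matches of the forbidden pattern `aaa`. A product state is a pair (one from each), accepting exactly when both do.
          a    b  
>  q0     q1   q2 
   q1     q3   q2 
   q2     q1   q4 
   q3     q5   q2 
   q4     q1   q6 
   q5     q5   q7 
 * q6     q8   q6 
   q7     q5   q9 
 * q8    q10   q6 
   q9     q5  q11 
 * q10   q11   q6 
   q11   q11  q11 
(> = start, * = accepting)

start=q0 accept=q6,q8,q10 q0-a->q1 q0-b->q2 q1-a->q3 q1-b->q2 q2-a->q1 q2-b->q4 q3-a->q5 q3-b->q2 q4-a->q1 q4-b->q6 q5-a->q5 q5-b->q7 q6-a->q8 q6-b->q6 q7-a->q5 q7-b->q9 q8-a->q10 q8-b->q6 q9-a->q5 q9-b->q11 q10-a->q11 q10-b->q6 q11-a->q11 q11-b->q11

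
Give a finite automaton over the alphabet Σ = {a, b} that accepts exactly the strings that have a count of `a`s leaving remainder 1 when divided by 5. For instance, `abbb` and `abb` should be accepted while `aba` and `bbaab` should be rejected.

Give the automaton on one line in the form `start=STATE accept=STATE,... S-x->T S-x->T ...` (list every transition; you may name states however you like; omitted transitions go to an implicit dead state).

start=S0 accept=S1 S0-a->S1 S0-b->S0 S1-a->S2 S1-b->S1 S2-a->S3 S2-b->S2 S3-a->S4 S3-b->S3 S4-a->S0 S4-b->S4

Keep the running count of `a`s modulo 5: each `a` advances along the cycle S0 → S1 → S2 → S3 → S4 → S0 while other symbols loop. Accept at S1.
5 states suffice.
        a   b  
>  S0   S1  S0 
 * S1   S2  S1 
   S2   S3  S2 
   S3   S4  S3 
   S4   S0  S4 
(> = start, * = accepting)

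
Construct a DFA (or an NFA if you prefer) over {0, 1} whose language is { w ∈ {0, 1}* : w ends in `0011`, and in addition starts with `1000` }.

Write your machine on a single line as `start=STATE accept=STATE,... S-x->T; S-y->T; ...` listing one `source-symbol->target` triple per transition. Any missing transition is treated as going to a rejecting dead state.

start=s0; accept=s8; s0-0->s1; s0-1->s2; s1-0->s1; s1-1->s1; s2-0->s3; s2-1->s1; s3-0->s4; s3-1->s1; s4-0->s5; s4-1->s1; s5-0->s5; s5-1->s6; s6-0->s7; s6-1->s8; s7-0->s5; s7-1->s9; s8-0->s7; s8-1->s9; s9-0->s7; s9-1->s9

Build one automaton per condition and run them in lockstep. The first has 5 states tracking how much of the suffix `0011` has currently been matched; the second has 6 states tracking whether the input so far still matches the prefix `1000`. A product state is a pair (one from each), accepting exactly when both do. Equivalent product states are then merged.
With 10 states:
        0   1  
>  s0   s1  s2 
   s1   s1  s1 
   s2   s3  s1 
   s3   s4  s1 
   s4   s5  s1 
   s5   s5  s6 
   s6   s7  s8 
   s7   s5  s9 
 * s8   s7  s9 
   s9   s7  s9 
(> = start, * = accepting)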